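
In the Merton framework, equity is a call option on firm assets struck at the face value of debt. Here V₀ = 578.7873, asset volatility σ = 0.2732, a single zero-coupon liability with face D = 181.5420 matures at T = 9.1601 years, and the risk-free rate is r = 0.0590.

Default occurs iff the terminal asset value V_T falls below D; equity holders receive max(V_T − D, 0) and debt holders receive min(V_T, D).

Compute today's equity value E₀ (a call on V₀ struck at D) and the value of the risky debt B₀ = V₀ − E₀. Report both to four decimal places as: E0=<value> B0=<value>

d₁ = [ln(V₀/D) + (r + σ²/2)T] / (σ√T)
   = [ln(578.7873/181.5420) + (0.0590 + 0.5·0.2732²)·9.1601] / (0.2732·√9.1601)
   = [1.159448 + 0.882293] / 0.826858 = 2.469277
d₂ = d₁ − σ√T = 2.469277 − 0.826858 = 1.642419
N(d₁) = 0.993231,  N(d₂) = 0.949748,  e^(−rT) = 0.582488
E₀ = V₀·N(d₁) − D·e^(−rT)·N(d₂)
   = 578.7873·0.993231 − 181.5420·0.582488·0.949748 = 474.437093
B₀ = V₀ − E₀ = 578.7873 − 474.437093 = 104.350207

E0=474.4371 B0=104.3502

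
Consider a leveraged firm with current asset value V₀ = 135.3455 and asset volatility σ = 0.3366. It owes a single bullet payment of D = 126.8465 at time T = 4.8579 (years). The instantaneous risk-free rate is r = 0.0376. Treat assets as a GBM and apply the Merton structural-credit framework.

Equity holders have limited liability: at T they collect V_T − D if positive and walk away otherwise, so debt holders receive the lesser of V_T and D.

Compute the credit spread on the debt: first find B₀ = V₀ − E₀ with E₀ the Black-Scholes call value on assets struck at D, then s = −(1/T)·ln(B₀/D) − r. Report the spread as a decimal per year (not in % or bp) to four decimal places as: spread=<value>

spread=0.0477

d₁ = [ln(V₀/D) + (r + σ²/2)T] / (σ√T)
   = [ln(135.3455/126.8465) + (0.0376 + 0.5·0.3366²)·4.8579] / (0.3366·√4.8579)
   = [0.064853 + 0.457856] / 0.741888 = 0.704566
d₂ = d₁ − σ√T = 0.704566 − 0.741888 = -0.037322
N(d₁) = 0.759460,  N(d₂) = 0.485114,  e^(−rT) = 0.833054
E₀ = V₀·N(d₁) − D·e^(−rT)·N(d₂)
   = 135.3455·0.759460 − 126.8465·0.833054·0.485114 = 51.527481
B₀ = V₀ − E₀ = 135.3455 − 51.527481 = 83.818019
spread = −(1/T)·ln(B₀/D) − r = −(1/4.8579)·ln(83.818019/126.8465) − 0.0376 = 0.04768988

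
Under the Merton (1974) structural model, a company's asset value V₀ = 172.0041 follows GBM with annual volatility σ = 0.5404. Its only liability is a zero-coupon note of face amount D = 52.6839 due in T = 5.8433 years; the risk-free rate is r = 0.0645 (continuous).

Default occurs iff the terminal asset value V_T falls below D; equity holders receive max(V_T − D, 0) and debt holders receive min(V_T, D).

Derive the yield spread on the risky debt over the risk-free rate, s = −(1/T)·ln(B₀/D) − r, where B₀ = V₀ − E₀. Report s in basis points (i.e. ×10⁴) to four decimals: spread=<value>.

d₁ = [ln(V₀/D) + (r + σ²/2)T] / (σ√T)
   = [ln(172.0041/52.6839) + (0.0645 + 0.5·0.5404²)·5.8433] / (0.5404·√5.8433)
   = [1.183208 + 1.230109] / 1.306305 = 1.847438
d₂ = d₁ − σ√T = 1.847438 − 1.306305 = 0.541134
N(d₁) = 0.967658,  N(d₂) = 0.705792,  e^(−rT) = 0.685990
E₀ = V₀·N(d₁) − D·e^(−rT)·N(d₂)
   = 172.0041·0.967658 − 52.6839·0.685990·0.705792 = 140.933412
B₀ = V₀ − E₀ = 172.0041 − 140.933412 = 31.070688
spread = −(1/T)·ln(B₀/D) − r = −(1/5.8433)·ln(31.070688/52.6839) − 0.0645 = 0.02586761
in basis points: 0.02586761 × 10⁴ = 258.6761 bp

spread=258.6761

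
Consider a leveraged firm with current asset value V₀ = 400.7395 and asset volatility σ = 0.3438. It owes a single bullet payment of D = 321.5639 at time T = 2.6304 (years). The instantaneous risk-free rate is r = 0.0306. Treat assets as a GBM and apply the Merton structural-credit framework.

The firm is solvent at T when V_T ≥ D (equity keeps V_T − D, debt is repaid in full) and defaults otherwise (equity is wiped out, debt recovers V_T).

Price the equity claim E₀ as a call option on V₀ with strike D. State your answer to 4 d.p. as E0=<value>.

E0=139.0894

d₁ = [ln(V₀/D) + (r + σ²/2)T] / (σ√T)
   = [ln(400.7395/321.5639) + (0.0306 + 0.5·0.3438²)·2.6304] / (0.3438·√2.6304)
   = [0.220115 + 0.235945] / 0.557592 = 0.817910
d₂ = d₁ − σ√T = 0.817910 − 0.557592 = 0.260317
N(d₁) = 0.793296,  N(d₂) = 0.602691,  e^(−rT) = 0.922664
E₀ = V₀·N(d₁) − D·e^(−rT)·N(d₂)
   = 400.7395·0.793296 − 321.5639·0.922664·0.602691 = 139.089383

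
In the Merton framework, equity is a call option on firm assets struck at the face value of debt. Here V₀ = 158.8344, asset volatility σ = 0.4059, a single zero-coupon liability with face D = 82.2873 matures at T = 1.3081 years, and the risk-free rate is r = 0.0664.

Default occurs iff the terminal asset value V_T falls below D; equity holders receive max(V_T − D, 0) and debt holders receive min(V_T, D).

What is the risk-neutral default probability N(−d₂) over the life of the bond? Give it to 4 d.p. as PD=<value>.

PD=0.0851

d₁ = [ln(V₀/D) + (r + σ²/2)T] / (σ√T)
   = [ln(158.8344/82.2873) + (0.0664 + 0.5·0.4059²)·1.3081] / (0.4059·√1.3081)
   = [0.657645 + 0.194616] / 0.464237 = 1.835833
d₂ = d₁ − σ√T = 1.835833 − 0.464237 = 1.371596
risk-neutral PD = N(−d₂) = N(-1.371596) = 0.085095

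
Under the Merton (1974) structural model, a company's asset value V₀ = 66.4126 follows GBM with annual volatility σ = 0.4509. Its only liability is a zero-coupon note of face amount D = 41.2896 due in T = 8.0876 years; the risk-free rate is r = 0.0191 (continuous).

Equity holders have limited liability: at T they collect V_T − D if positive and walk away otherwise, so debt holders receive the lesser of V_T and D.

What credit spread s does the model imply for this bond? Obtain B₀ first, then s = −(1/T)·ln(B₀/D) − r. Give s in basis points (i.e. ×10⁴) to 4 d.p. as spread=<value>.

spread=473.0958

d₁ = [ln(V₀/D) + (r + σ²/2)T] / (σ√T)
   = [ln(66.4126/41.2896) + (0.0191 + 0.5·0.4509²)·8.0876] / (0.4509·√8.0876)
   = [0.475276 + 0.976621] / 1.282301 = 1.132259
d₂ = d₁ − σ√T = 1.132259 − 1.282301 = -0.150042
N(d₁) = 0.871237,  N(d₂) = 0.440366,  e^(−rT) = 0.856866
E₀ = V₀·N(d₁) − D·e^(−rT)·N(d₂)
   = 66.4126·0.871237 − 41.2896·0.856866·0.440366 = 42.281136
B₀ = V₀ − E₀ = 66.4126 − 42.281136 = 24.131464
spread = −(1/T)·ln(B₀/D) − r = −(1/8.0876)·ln(24.131464/41.2896) − 0.0191 = 0.04730958
in basis points: 0.04730958 × 10⁴ = 473.0958 bp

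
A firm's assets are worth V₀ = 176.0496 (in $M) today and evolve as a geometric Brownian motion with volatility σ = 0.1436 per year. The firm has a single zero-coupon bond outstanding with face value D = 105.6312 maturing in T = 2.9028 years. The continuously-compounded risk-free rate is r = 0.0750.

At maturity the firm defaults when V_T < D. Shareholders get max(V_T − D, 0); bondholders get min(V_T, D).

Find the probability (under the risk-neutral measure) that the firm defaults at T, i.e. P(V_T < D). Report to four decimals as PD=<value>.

d₁ = [ln(V₀/D) + (r + σ²/2)T] / (σ√T)
   = [ln(176.0496/105.6312) + (0.0750 + 0.5·0.1436²)·2.9028] / (0.1436·√2.9028)
   = [0.510812 + 0.247639] / 0.244660 = 3.100021
d₂ = d₁ − σ√T = 3.100021 − 0.244660 = 2.855361
risk-neutral PD = N(−d₂) = N(-2.855361) = 0.002149

PD=0.0021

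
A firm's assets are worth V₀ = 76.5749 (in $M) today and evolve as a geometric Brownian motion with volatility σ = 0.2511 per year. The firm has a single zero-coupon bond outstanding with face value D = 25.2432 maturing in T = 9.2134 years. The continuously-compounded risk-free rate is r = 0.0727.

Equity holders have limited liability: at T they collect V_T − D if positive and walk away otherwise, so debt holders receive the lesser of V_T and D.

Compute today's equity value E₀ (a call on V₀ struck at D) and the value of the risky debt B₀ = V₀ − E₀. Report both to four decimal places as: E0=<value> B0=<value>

E0=63.7300 B0=12.8449

d₁ = [ln(V₀/D) + (r + σ²/2)T] / (σ√T)
   = [ln(76.5749/25.2432) + (0.0727 + 0.5·0.2511²)·9.2134] / (0.2511·√9.2134)
   = [1.109713 + 0.960272] / 0.762178 = 2.715879
d₂ = d₁ − σ√T = 2.715879 − 0.762178 = 1.953701
N(d₁) = 0.996695,  N(d₂) = 0.974632,  e^(−rT) = 0.511804
E₀ = V₀·N(d₁) − D·e^(−rT)·N(d₂)
   = 76.5749·0.996695 − 25.2432·0.511804·0.974632 = 63.730005
B₀ = V₀ − E₀ = 76.5749 − 63.730005 = 12.844895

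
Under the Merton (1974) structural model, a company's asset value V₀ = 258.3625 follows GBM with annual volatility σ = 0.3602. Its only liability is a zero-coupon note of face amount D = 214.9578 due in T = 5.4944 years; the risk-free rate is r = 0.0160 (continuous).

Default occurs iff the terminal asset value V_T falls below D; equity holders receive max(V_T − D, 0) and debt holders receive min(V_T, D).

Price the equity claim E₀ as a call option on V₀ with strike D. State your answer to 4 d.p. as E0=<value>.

E0=108.7742

d₁ = [ln(V₀/D) + (r + σ²/2)T] / (σ√T)
   = [ln(258.3625/214.9578) + (0.0160 + 0.5·0.3602²)·5.4944] / (0.3602·√5.4944)
   = [0.183922 + 0.444343] / 0.844314 = 0.744113
d₂ = d₁ − σ√T = 0.744113 − 0.844314 = -0.100200
N(d₁) = 0.771596,  N(d₂) = 0.460093,  e^(−rT) = 0.915843
E₀ = V₀·N(d₁) − D·e^(−rT)·N(d₂)
   = 258.3625·0.771596 − 214.9578·0.915843·0.460093 = 108.774161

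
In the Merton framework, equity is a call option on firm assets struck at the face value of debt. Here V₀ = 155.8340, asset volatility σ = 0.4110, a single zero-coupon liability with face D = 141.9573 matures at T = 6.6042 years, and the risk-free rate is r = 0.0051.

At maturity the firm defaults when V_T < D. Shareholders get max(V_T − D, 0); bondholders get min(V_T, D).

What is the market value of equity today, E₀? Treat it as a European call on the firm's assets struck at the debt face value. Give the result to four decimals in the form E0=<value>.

d₁ = [ln(V₀/D) + (r + σ²/2)T] / (σ√T)
   = [ln(155.8340/141.9573) + (0.0051 + 0.5·0.4110²)·6.6042] / (0.4110·√6.6042)
   = [0.093265 + 0.591475] / 1.056214 = 0.648297
d₂ = d₁ − σ√T = 0.648297 − 1.056214 = -0.407917
N(d₁) = 0.741604,  N(d₂) = 0.341667,  e^(−rT) = 0.966879
E₀ = V₀·N(d₁) − D·e^(−rT)·N(d₂)
   = 155.8340·0.741604 − 141.9573·0.966879·0.341667 = 68.671300

E0=68.6713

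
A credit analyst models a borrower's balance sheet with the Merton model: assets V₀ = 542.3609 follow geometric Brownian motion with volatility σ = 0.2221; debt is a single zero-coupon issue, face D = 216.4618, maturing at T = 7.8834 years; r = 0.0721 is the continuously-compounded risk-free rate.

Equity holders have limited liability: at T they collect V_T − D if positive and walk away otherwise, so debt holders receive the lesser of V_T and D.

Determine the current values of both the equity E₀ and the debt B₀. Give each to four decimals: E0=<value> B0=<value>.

d₁ = [ln(V₀/D) + (r + σ²/2)T] / (σ√T)
   = [ln(542.3609/216.4618) + (0.0721 + 0.5·0.2221²)·7.8834] / (0.2221·√7.8834)
   = [0.918518 + 0.762831] / 0.623599 = 2.696202
d₂ = d₁ − σ√T = 2.696202 − 0.623599 = 2.072603
N(d₁) = 0.996493,  N(d₂) = 0.980895,  e^(−rT) = 0.566435
E₀ = V₀·N(d₁) − D·e^(−rT)·N(d₂)
   = 542.3609·0.996493 − 216.4618·0.566435·0.980895 = 420.189903
B₀ = V₀ − E₀ = 542.3609 − 420.189903 = 122.170997

E0=420.1899 B0=122.1710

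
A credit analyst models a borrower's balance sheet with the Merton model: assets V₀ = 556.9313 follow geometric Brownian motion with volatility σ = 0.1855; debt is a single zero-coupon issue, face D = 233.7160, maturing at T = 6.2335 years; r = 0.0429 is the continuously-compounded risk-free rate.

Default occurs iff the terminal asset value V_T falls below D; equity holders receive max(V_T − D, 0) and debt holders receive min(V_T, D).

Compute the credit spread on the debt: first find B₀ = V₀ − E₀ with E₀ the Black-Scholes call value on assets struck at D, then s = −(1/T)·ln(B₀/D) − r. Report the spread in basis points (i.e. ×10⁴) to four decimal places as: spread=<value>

spread=2.9789

d₁ = [ln(V₀/D) + (r + σ²/2)T] / (σ√T)
   = [ln(556.9313/233.7160) + (0.0429 + 0.5·0.1855²)·6.2335] / (0.1855·√6.2335)
   = [0.868335 + 0.374665] / 0.463137 = 2.683870
d₂ = d₁ − σ√T = 2.683870 − 0.463137 = 2.220732
N(d₁) = 0.996361,  N(d₂) = 0.986815,  e^(−rT) = 0.765354
E₀ = V₀·N(d₁) − D·e^(−rT)·N(d₂)
   = 556.9313·0.996361 − 233.7160·0.765354·0.986815 = 378.387731
B₀ = V₀ − E₀ = 556.9313 − 378.387731 = 178.543569
spread = −(1/T)·ln(B₀/D) − r = −(1/6.2335)·ln(178.543569/233.7160) − 0.0429 = 0.00029789
in basis points: 0.00029789 × 10⁴ = 2.9789 bp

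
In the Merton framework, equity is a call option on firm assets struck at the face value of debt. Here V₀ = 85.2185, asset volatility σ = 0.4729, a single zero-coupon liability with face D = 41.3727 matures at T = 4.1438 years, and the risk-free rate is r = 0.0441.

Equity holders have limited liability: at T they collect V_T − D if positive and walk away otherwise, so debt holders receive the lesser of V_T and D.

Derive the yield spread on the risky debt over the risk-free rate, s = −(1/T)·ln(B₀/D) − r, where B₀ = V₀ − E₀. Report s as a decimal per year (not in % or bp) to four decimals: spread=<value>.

spread=0.0340

d₁ = [ln(V₀/D) + (r + σ²/2)T] / (σ√T)
   = [ln(85.2185/41.3727) + (0.0441 + 0.5·0.4729²)·4.1438] / (0.4729·√4.1438)
   = [0.722597 + 0.646090] / 0.962651 = 1.421790
d₂ = d₁ − σ√T = 1.421790 − 0.962651 = 0.459139
N(d₁) = 0.922456,  N(d₂) = 0.676933,  e^(−rT) = 0.832983
E₀ = V₀·N(d₁) − D·e^(−rT)·N(d₂)
   = 85.2185·0.922456 − 41.3727·0.832983·0.676933 = 55.281364
B₀ = V₀ − E₀ = 85.2185 − 55.281364 = 29.937136
spread = −(1/T)·ln(B₀/D) − r = −(1/4.1438)·ln(29.937136/41.3727) − 0.0441 = 0.03397363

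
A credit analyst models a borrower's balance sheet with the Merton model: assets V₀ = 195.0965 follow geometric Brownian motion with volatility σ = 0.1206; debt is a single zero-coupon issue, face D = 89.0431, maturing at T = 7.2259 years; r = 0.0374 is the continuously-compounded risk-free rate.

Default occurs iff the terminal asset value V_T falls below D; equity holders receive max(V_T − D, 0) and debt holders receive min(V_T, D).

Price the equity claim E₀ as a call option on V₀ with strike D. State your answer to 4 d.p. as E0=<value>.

E0=127.1453

d₁ = [ln(V₀/D) + (r + σ²/2)T] / (σ√T)
   = [ln(195.0965/89.0431) + (0.0374 + 0.5·0.1206²)·7.2259] / (0.1206·√7.2259)
   = [0.784374 + 0.322797] / 0.324185 = 3.415240
d₂ = d₁ − σ√T = 3.415240 − 0.324185 = 3.091055
N(d₁) = 0.999681,  N(d₂) = 0.999003,  e^(−rT) = 0.763190
E₀ = V₀·N(d₁) − D·e^(−rT)·N(d₂)
   = 195.0965·0.999681 − 89.0431·0.763190·0.999003 = 127.145329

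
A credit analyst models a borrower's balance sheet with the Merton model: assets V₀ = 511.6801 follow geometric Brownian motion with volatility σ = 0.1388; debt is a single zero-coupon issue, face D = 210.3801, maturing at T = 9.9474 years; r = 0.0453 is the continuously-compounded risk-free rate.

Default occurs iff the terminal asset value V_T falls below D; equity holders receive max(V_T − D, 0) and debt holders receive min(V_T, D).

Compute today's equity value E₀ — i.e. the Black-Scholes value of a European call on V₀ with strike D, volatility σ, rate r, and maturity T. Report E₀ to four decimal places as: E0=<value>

d₁ = [ln(V₀/D) + (r + σ²/2)T] / (σ√T)
   = [ln(511.6801/210.3801) + (0.0453 + 0.5·0.1388²)·9.9474] / (0.1388·√9.9474)
   = [0.888784 + 0.546438] / 0.437768 = 3.278496
d₂ = d₁ − σ√T = 3.278496 − 0.437768 = 2.840728
N(d₁) = 0.999478,  N(d₂) = 0.997749,  e^(−rT) = 0.637235
E₀ = V₀·N(d₁) − D·e^(−rT)·N(d₂)
   = 511.6801·0.999478 − 210.3801·0.637235·0.997749 = 377.653308

E0=377.6533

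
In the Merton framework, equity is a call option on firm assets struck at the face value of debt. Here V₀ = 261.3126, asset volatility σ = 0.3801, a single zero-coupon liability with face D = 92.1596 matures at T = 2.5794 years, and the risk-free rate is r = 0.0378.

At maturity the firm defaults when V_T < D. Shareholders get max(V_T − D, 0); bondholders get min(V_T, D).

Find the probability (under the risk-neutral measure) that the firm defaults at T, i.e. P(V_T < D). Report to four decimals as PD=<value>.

d₁ = [ln(V₀/D) + (r + σ²/2)T] / (σ√T)
   = [ln(261.3126/92.1596) + (0.0378 + 0.5·0.3801²)·2.5794] / (0.3801·√2.5794)
   = [1.042196 + 0.283832] / 0.610460 = 2.172178
d₂ = d₁ − σ√T = 2.172178 − 0.610460 = 1.561718
risk-neutral PD = N(−d₂) = N(-1.561718) = 0.059177

PD=0.0592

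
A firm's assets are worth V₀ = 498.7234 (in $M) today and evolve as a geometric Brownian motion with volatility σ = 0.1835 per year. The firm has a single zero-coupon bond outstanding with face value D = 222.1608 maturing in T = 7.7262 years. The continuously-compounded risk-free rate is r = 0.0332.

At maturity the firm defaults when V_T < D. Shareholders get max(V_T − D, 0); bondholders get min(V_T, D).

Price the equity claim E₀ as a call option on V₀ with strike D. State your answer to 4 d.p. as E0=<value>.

E0=327.7992

d₁ = [ln(V₀/D) + (r + σ²/2)T] / (σ√T)
   = [ln(498.7234/222.1608) + (0.0332 + 0.5·0.1835²)·7.7262] / (0.1835·√7.7262)
   = [0.808650 + 0.386589] / 0.510057 = 2.343343
d₂ = d₁ − σ√T = 2.343343 − 0.510057 = 1.833285
N(d₁) = 0.990444,  N(d₂) = 0.966620,  e^(−rT) = 0.773747
E₀ = V₀·N(d₁) − D·e^(−rT)·N(d₂)
   = 498.7234·0.990444 − 222.1608·0.773747·0.966620 = 327.799220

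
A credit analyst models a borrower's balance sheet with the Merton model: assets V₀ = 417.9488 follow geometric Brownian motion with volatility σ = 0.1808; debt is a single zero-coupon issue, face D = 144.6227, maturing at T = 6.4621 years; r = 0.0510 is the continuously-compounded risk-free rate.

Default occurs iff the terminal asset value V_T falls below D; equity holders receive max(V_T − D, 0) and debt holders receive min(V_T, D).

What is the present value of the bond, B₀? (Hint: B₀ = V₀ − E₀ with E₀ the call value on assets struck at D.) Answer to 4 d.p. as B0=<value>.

B0=103.9851

d₁ = [ln(V₀/D) + (r + σ²/2)T] / (σ√T)
   = [ln(417.9488/144.6227) + (0.0510 + 0.5·0.1808²)·6.4621] / (0.1808·√6.4621)
   = [1.061231 + 0.435186] / 0.459606 = 3.255871
d₂ = d₁ − σ√T = 3.255871 − 0.459606 = 2.796265
N(d₁) = 0.999435,  N(d₂) = 0.997415,  e^(−rT) = 0.719235
E₀ = V₀·N(d₁) − D·e^(−rT)·N(d₂)
   = 417.9488·0.999435 − 144.6227·0.719235·0.997415 = 313.963723
B₀ = V₀ − E₀ = 417.9488 − 313.963723 = 103.985077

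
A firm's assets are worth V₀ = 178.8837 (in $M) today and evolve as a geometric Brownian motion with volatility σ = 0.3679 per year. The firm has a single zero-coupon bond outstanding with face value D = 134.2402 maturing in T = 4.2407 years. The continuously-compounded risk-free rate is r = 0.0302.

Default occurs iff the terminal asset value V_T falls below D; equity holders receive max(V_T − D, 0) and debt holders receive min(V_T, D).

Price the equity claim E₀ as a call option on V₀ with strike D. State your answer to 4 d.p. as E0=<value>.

E0=80.2333

d₁ = [ln(V₀/D) + (r + σ²/2)T] / (σ√T)
   = [ln(178.8837/134.2402) + (0.0302 + 0.5·0.3679²)·4.2407] / (0.3679·√4.2407)
   = [0.287105 + 0.415059] / 0.757615 = 0.926809
d₂ = d₁ − σ√T = 0.926809 − 0.757615 = 0.169194
N(d₁) = 0.822987,  N(d₂) = 0.567178,  e^(−rT) = 0.879793
E₀ = V₀·N(d₁) − D·e^(−rT)·N(d₂)
   = 178.8837·0.822987 − 134.2402·0.879793·0.567178 = 80.233266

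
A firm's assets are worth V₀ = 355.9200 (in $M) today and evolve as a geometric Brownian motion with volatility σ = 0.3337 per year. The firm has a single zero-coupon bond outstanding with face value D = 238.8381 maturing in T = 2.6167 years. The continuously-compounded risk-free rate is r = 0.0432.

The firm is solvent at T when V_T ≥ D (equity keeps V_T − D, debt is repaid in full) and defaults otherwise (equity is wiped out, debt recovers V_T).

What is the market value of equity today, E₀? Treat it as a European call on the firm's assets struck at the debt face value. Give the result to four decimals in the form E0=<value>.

d₁ = [ln(V₀/D) + (r + σ²/2)T] / (σ√T)
   = [ln(355.9200/238.8381) + (0.0432 + 0.5·0.3337²)·2.6167] / (0.3337·√2.6167)
   = [0.398920 + 0.258734] / 0.539800 = 1.218328
d₂ = d₁ − σ√T = 1.218328 − 0.539800 = 0.678527
N(d₁) = 0.888450,  N(d₂) = 0.751281,  e^(−rT) = 0.893114
E₀ = V₀·N(d₁) − D·e^(−rT)·N(d₂)
   = 355.9200·0.888450 − 238.8381·0.893114·0.751281 = 155.961730

E0=155.9617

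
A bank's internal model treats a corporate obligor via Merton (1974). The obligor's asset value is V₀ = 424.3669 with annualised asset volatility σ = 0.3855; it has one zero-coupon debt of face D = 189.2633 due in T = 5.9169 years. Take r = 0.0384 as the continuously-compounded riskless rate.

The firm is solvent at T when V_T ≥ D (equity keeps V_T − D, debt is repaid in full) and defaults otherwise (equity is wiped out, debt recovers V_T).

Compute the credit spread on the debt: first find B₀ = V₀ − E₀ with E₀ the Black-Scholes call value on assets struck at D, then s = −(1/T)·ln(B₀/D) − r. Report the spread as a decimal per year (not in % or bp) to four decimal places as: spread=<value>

d₁ = [ln(V₀/D) + (r + σ²/2)T] / (σ√T)
   = [ln(424.3669/189.2633) + (0.0384 + 0.5·0.3855²)·5.9169] / (0.3855·√5.9169)
   = [0.807459 + 0.666865] / 0.937716 = 1.572250
d₂ = d₁ − σ√T = 1.572250 − 0.937716 = 0.634533
N(d₁) = 0.942054,  N(d₂) = 0.737134,  e^(−rT) = 0.796754
E₀ = V₀·N(d₁) − D·e^(−rT)·N(d₂)
   = 424.3669·0.942054 − 189.2633·0.796754·0.737134 = 288.619347
B₀ = V₀ − E₀ = 424.3669 − 288.619347 = 135.747553
spread = −(1/T)·ln(B₀/D) − r = −(1/5.9169)·ln(135.747553/189.2633) − 0.0384 = 0.01776830

spread=0.0178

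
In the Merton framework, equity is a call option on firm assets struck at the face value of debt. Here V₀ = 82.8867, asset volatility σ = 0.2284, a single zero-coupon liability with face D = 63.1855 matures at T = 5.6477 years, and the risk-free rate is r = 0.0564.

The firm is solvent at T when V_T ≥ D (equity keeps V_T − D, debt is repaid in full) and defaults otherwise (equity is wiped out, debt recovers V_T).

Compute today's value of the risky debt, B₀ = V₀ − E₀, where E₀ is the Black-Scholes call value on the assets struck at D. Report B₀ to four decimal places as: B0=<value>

d₁ = [ln(V₀/D) + (r + σ²/2)T] / (σ√T)
   = [ln(82.8867/63.1855) + (0.0564 + 0.5·0.2284²)·5.6477] / (0.2284·√5.6477)
   = [0.271400 + 0.465841] / 0.542790 = 1.358243
d₂ = d₁ − σ√T = 1.358243 − 0.542790 = 0.815452
N(d₁) = 0.912807,  N(d₂) = 0.792593,  e^(−rT) = 0.727217
E₀ = V₀·N(d₁) − D·e^(−rT)·N(d₂)
   = 82.8867·0.912807 − 63.1855·0.727217·0.792593 = 39.240205
B₀ = V₀ − E₀ = 82.8867 − 39.240205 = 43.646495

B0=43.6465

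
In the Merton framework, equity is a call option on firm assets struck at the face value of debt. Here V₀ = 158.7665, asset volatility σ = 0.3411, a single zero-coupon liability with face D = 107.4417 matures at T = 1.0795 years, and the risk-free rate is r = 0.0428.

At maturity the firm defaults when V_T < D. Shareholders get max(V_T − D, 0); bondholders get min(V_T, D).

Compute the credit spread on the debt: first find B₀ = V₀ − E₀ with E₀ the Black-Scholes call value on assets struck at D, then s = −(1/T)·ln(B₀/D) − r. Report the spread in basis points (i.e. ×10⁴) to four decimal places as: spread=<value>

d₁ = [ln(V₀/D) + (r + σ²/2)T] / (σ√T)
   = [ln(158.7665/107.4417) + (0.0428 + 0.5·0.3411²)·1.0795] / (0.3411·√1.0795)
   = [0.390486 + 0.109002] / 0.354399 = 1.409393
d₂ = d₁ − σ√T = 1.409393 − 0.354399 = 1.054994
N(d₁) = 0.920641,  N(d₂) = 0.854286,  e^(−rT) = 0.954848
E₀ = V₀·N(d₁) − D·e^(−rT)·N(d₂)
   = 158.7665·0.920641 − 107.4417·0.954848·0.854286 = 58.525218
B₀ = V₀ − E₀ = 158.7665 − 58.525218 = 100.241282
spread = −(1/T)·ln(B₀/D) − r = −(1/1.0795)·ln(100.241282/107.4417) − 0.0428 = 0.02145964
in basis points: 0.02145964 × 10⁴ = 214.5964 bp

spread=214.5964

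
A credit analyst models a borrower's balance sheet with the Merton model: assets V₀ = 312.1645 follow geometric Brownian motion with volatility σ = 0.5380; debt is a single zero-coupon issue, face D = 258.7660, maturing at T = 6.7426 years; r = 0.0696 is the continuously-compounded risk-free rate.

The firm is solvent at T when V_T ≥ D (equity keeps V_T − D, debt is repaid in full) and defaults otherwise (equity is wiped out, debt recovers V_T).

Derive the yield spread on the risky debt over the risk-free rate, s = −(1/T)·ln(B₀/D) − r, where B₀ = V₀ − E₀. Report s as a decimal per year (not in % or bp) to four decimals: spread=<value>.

spread=0.0654

d₁ = [ln(V₀/D) + (r + σ²/2)T] / (σ√T)
   = [ln(312.1645/258.7660) + (0.0696 + 0.5·0.5380²)·6.7426] / (0.5380·√6.7426)
   = [0.187606 + 1.445088] / 1.396999 = 1.168715
d₂ = d₁ − σ√T = 1.168715 − 1.396999 = -0.228283
N(d₁) = 0.878741,  N(d₂) = 0.409713,  e^(−rT) = 0.625449
E₀ = V₀·N(d₁) − D·e^(−rT)·N(d₂)
   = 312.1645·0.878741 − 258.7660·0.625449·0.409713 = 208.001680
B₀ = V₀ − E₀ = 312.1645 − 208.001680 = 104.162820
spread = −(1/T)·ln(B₀/D) − r = −(1/6.7426)·ln(104.162820/258.7660) − 0.0696 = 0.06535817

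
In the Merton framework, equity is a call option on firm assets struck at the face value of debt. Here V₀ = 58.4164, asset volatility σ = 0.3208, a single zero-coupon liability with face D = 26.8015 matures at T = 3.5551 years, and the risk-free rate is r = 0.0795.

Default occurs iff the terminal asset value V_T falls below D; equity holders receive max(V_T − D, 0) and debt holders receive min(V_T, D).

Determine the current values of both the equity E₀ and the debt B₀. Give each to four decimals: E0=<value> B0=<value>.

d₁ = [ln(V₀/D) + (r + σ²/2)T] / (σ√T)
   = [ln(58.4164/26.8015) + (0.0795 + 0.5·0.3208²)·3.5551] / (0.3208·√3.5551)
   = [0.779139 + 0.465563] / 0.604868 = 2.057809
d₂ = d₁ − σ√T = 2.057809 − 0.604868 = 1.452941
N(d₁) = 0.980196,  N(d₂) = 0.926880,  e^(−rT) = 0.753798
E₀ = V₀·N(d₁) − D·e^(−rT)·N(d₂)
   = 58.4164·0.980196 − 26.8015·0.753798·0.926880 = 38.533821
B₀ = V₀ − E₀ = 58.4164 − 38.533821 = 19.882579

E0=38.5338 B0=19.8826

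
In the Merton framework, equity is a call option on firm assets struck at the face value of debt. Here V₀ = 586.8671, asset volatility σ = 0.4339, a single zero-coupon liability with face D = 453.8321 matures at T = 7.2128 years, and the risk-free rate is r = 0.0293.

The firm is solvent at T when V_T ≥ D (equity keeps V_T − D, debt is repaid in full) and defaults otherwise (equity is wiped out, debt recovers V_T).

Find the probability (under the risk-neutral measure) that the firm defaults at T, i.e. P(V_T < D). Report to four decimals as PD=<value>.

PD=0.5717

d₁ = [ln(V₀/D) + (r + σ²/2)T] / (σ√T)
   = [ln(586.8671/453.8321) + (0.0293 + 0.5·0.4339²)·7.2128] / (0.4339·√7.2128)
   = [0.257071 + 0.890309] / 1.165310 = 0.984613
d₂ = d₁ − σ√T = 0.984613 − 1.165310 = -0.180697
risk-neutral PD = N(−d₂) = N(0.180697) = 0.571697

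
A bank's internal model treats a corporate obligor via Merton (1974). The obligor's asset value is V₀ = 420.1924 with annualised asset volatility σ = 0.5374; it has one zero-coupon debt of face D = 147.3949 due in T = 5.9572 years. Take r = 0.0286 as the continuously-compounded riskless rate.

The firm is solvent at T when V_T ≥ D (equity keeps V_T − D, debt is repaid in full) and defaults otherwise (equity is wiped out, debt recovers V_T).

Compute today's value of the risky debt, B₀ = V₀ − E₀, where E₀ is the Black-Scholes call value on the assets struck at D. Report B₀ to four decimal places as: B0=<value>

B0=99.2749

d₁ = [ln(V₀/D) + (r + σ²/2)T] / (σ√T)
   = [ln(420.1924/147.3949) + (0.0286 + 0.5·0.5374²)·5.9572] / (0.5374·√5.9572)
   = [1.047597 + 1.030592] / 1.311652 = 1.584405
d₂ = d₁ − σ√T = 1.584405 − 1.311652 = 0.272753
N(d₁) = 0.943449,  N(d₂) = 0.607478,  e^(−rT) = 0.843348
E₀ = V₀·N(d₁) − D·e^(−rT)·N(d₂)
   = 420.1924·0.943449 − 147.3949·0.843348·0.607478 = 320.917502
B₀ = V₀ − E₀ = 420.1924 − 320.917502 = 99.274898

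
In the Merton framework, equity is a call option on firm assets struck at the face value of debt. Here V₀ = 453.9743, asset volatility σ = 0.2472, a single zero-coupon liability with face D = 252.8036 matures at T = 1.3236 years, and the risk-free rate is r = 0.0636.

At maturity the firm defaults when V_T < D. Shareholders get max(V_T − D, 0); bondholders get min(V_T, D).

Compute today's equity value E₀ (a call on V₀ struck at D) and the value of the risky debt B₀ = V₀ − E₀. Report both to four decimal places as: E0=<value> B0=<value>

d₁ = [ln(V₀/D) + (r + σ²/2)T] / (σ√T)
   = [ln(453.9743/252.8036) + (0.0636 + 0.5·0.2472²)·1.3236] / (0.2472·√1.3236)
   = [0.585428 + 0.124622] / 0.284398 = 2.496675
d₂ = d₁ − σ√T = 2.496675 − 0.284398 = 2.212277
N(d₁) = 0.993732,  N(d₂) = 0.986526,  e^(−rT) = 0.919265
E₀ = V₀·N(d₁) − D·e^(−rT)·N(d₂)
   = 453.9743·0.993732 − 252.8036·0.919265·0.986526 = 221.866446
B₀ = V₀ − E₀ = 453.9743 − 221.866446 = 232.107854

E0=221.8664 B0=232.1079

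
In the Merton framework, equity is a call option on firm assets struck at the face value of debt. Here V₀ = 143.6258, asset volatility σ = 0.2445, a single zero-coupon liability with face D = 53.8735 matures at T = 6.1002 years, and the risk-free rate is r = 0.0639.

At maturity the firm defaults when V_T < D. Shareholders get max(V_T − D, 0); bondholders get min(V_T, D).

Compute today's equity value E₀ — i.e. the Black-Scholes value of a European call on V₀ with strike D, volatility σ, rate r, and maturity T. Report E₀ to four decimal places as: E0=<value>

E0=107.3119

d₁ = [ln(V₀/D) + (r + σ²/2)T] / (σ√T)
   = [ln(143.6258/53.8735) + (0.0639 + 0.5·0.2445²)·6.1002] / (0.2445·√6.1002)
   = [0.980573 + 0.572139] / 0.603880 = 2.571223
d₂ = d₁ − σ√T = 2.571223 − 0.603880 = 1.967343
N(d₁) = 0.994933,  N(d₂) = 0.975428,  e^(−rT) = 0.677190
E₀ = V₀·N(d₁) − D·e^(−rT)·N(d₂)
   = 143.6258·0.994933 − 53.8735·0.677190·0.975428 = 107.311876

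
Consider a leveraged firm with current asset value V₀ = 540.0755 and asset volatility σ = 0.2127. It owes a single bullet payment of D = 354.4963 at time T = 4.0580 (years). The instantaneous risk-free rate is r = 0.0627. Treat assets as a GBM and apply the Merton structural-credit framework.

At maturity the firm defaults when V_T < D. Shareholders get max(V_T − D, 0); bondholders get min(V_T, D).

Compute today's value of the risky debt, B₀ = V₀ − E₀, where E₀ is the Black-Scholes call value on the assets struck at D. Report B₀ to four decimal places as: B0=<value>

d₁ = [ln(V₀/D) + (r + σ²/2)T] / (σ√T)
   = [ln(540.0755/354.4963) + (0.0627 + 0.5·0.2127²)·4.0580] / (0.2127·√4.0580)
   = [0.421011 + 0.346231] / 0.428473 = 1.790643
d₂ = d₁ − σ√T = 1.790643 − 0.428473 = 1.362170
N(d₁) = 0.963325,  N(d₂) = 0.913428,  e^(−rT) = 0.775353
E₀ = V₀·N(d₁) − D·e^(−rT)·N(d₂)
   = 540.0755·0.963325 − 354.4963·0.775353·0.913428 = 269.203426
B₀ = V₀ − E₀ = 540.0755 − 269.203426 = 270.872074

B0=270.8721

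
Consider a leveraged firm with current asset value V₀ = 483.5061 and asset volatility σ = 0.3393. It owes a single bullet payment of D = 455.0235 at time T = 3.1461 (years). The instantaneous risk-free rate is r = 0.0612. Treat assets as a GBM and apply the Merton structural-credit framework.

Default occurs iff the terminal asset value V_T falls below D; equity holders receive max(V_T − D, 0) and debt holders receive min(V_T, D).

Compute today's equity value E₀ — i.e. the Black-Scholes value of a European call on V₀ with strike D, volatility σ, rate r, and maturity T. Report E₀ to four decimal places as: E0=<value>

d₁ = [ln(V₀/D) + (r + σ²/2)T] / (σ√T)
   = [ln(483.5061/455.0235) + (0.0612 + 0.5·0.3393²)·3.1461] / (0.3393·√3.1461)
   = [0.060715 + 0.373638] / 0.601825 = 0.721726
d₂ = d₁ − σ√T = 0.721726 − 0.601825 = 0.119901
N(d₁) = 0.764769,  N(d₂) = 0.547719,  e^(−rT) = 0.824860
E₀ = V₀·N(d₁) − D·e^(−rT)·N(d₂)
   = 483.5061·0.764769 − 455.0235·0.824860·0.547719 = 164.194339

E0=164.1943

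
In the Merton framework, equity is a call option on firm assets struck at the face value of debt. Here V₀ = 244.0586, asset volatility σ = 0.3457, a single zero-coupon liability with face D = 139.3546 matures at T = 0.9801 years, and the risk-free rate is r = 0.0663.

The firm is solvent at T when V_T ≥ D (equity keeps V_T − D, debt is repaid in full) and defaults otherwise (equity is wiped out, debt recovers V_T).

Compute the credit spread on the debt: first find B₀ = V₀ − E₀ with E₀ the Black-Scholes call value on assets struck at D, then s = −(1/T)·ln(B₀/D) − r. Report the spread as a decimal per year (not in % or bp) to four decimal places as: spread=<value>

spread=0.0063

d₁ = [ln(V₀/D) + (r + σ²/2)T] / (σ√T)
   = [ln(244.0586/139.3546) + (0.0663 + 0.5·0.3457²)·0.9801] / (0.3457·√0.9801)
   = [0.560387 + 0.123546] / 0.342243 = 1.998382
d₂ = d₁ − σ√T = 1.998382 − 0.342243 = 1.656139
N(d₁) = 0.977162,  N(d₂) = 0.951153,  e^(−rT) = 0.937086
E₀ = V₀·N(d₁) − D·e^(−rT)·N(d₂)
   = 244.0586·0.977162 − 139.3546·0.937086·0.951153 = 114.276460
B₀ = V₀ − E₀ = 244.0586 − 114.276460 = 129.782140
spread = −(1/T)·ln(B₀/D) − r = −(1/0.9801)·ln(129.782140/139.3546) − 0.0663 = 0.00630949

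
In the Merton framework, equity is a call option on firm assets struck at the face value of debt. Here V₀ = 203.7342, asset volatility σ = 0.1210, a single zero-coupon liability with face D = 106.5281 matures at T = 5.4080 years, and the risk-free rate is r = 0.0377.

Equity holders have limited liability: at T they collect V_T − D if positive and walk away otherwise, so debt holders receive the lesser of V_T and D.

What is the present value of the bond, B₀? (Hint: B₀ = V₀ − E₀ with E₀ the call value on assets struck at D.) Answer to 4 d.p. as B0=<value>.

B0=86.8671

d₁ = [ln(V₀/D) + (r + σ²/2)T] / (σ√T)
   = [ln(203.7342/106.5281) + (0.0377 + 0.5·0.1210²)·5.4080] / (0.1210·√5.4080)
   = [0.648407 + 0.243471] / 0.281387 = 3.169581
d₂ = d₁ − σ√T = 3.169581 − 0.281387 = 2.888194
N(d₁) = 0.999237,  N(d₂) = 0.998063,  e^(−rT) = 0.815559
E₀ = V₀·N(d₁) − D·e^(−rT)·N(d₂)
   = 203.7342·0.999237 − 106.5281·0.815559·0.998063 = 116.867061
B₀ = V₀ − E₀ = 203.7342 − 116.867061 = 86.867139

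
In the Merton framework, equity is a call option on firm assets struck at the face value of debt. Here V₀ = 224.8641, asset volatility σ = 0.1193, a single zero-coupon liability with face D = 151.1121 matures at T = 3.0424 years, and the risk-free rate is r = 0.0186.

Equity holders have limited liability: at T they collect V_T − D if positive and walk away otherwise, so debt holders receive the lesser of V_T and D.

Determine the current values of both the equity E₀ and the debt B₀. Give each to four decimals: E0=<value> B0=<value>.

E0=82.2567 B0=142.6074

d₁ = [ln(V₀/D) + (r + σ²/2)T] / (σ√T)
   = [ln(224.8641/151.1121) + (0.0186 + 0.5·0.1193²)·3.0424] / (0.1193·√3.0424)
   = [0.397474 + 0.078239] / 0.208089 = 2.286108
d₂ = d₁ − σ√T = 2.286108 − 0.208089 = 2.078019
N(d₁) = 0.988876,  N(d₂) = 0.981146,  e^(−rT) = 0.944983
E₀ = V₀·N(d₁) − D·e^(−rT)·N(d₂)
   = 224.8641·0.988876 − 151.1121·0.944983·0.981146 = 82.256685
B₀ = V₀ − E₀ = 224.8641 − 82.256685 = 142.607415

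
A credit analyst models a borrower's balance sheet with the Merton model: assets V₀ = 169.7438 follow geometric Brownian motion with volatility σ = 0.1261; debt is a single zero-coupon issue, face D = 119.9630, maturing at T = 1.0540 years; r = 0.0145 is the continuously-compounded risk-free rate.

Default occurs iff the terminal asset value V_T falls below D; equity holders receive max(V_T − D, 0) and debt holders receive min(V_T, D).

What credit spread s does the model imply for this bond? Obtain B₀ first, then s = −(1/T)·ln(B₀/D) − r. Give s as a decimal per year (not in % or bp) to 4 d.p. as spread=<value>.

spread=0.0001

d₁ = [ln(V₀/D) + (r + σ²/2)T] / (σ√T)
   = [ln(169.7438/119.9630) + (0.0145 + 0.5·0.1261²)·1.0540] / (0.1261·√1.0540)
   = [0.347107 + 0.023663] / 0.129460 = 2.863973
d₂ = d₁ − σ√T = 2.863973 − 0.129460 = 2.734513
N(d₁) = 0.997908,  N(d₂) = 0.996876,  e^(−rT) = 0.984833
E₀ = V₀·N(d₁) − D·e^(−rT)·N(d₂)
   = 169.7438·0.997908 − 119.9630·0.984833·0.996876 = 51.614219
B₀ = V₀ − E₀ = 169.7438 − 51.614219 = 118.129581
spread = −(1/T)·ln(B₀/D) − r = −(1/1.0540)·ln(118.129581/119.9630) − 0.0145 = 0.00011214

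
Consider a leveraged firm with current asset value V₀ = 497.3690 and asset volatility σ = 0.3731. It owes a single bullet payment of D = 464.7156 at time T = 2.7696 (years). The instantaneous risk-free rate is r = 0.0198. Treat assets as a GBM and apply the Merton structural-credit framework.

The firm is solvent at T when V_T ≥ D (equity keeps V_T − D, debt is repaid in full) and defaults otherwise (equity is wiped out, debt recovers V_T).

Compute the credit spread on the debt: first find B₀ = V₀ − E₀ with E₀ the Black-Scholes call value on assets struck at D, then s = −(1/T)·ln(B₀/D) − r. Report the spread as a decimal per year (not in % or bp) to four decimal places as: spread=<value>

spread=0.0803

d₁ = [ln(V₀/D) + (r + σ²/2)T] / (σ√T)
   = [ln(497.3690/464.7156) + (0.0198 + 0.5·0.3731²)·2.7696] / (0.3731·√2.7696)
   = [0.067907 + 0.247607] / 0.620917 = 0.508141
d₂ = d₁ − σ√T = 0.508141 − 0.620917 = -0.112776
N(d₁) = 0.694323,  N(d₂) = 0.455104,  e^(−rT) = 0.946638
E₀ = V₀·N(d₁) − D·e^(−rT)·N(d₂)
   = 497.3690·0.694323 − 464.7156·0.946638·0.455104 = 145.126367
B₀ = V₀ − E₀ = 497.3690 − 145.126367 = 352.242633
spread = −(1/T)·ln(B₀/D) − r = −(1/2.7696)·ln(352.242633/464.7156) − 0.0198 = 0.08025249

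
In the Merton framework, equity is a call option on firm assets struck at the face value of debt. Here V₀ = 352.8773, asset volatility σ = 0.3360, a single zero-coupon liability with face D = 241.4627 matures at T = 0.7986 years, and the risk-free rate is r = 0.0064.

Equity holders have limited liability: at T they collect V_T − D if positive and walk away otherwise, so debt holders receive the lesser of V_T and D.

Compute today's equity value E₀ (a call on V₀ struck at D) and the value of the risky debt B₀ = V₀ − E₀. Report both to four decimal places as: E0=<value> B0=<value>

d₁ = [ln(V₀/D) + (r + σ²/2)T] / (σ√T)
   = [ln(352.8773/241.4627) + (0.0064 + 0.5·0.3360²)·0.7986] / (0.3360·√0.7986)
   = [0.379405 + 0.050190] / 0.300264 = 1.430725
d₂ = d₁ − σ√T = 1.430725 − 0.300264 = 1.130460
N(d₁) = 0.923745,  N(d₂) = 0.870859,  e^(−rT) = 0.994902
E₀ = V₀·N(d₁) − D·e^(−rT)·N(d₂)
   = 352.8773·0.923745 − 241.4627·0.994902·0.870859 = 116.760878
B₀ = V₀ − E₀ = 352.8773 − 116.760878 = 236.116422

E0=116.7609 B0=236.1164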